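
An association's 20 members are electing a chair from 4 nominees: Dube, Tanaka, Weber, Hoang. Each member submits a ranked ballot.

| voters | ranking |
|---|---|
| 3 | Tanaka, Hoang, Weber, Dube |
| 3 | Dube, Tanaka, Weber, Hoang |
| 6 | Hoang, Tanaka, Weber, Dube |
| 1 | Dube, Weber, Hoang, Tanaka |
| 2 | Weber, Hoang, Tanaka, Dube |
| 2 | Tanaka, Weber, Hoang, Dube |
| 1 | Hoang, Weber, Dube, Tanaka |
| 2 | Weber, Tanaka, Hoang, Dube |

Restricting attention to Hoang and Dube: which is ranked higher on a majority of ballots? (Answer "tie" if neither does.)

Hoang

Ballots ranking Hoang above Dube: 3 + 6 + 2 + 2 + 1 + 2 = 16.
Ballots ranking Dube above Hoang: 20 − 16 = 4.
Hoang wins the head-to-head 16–4.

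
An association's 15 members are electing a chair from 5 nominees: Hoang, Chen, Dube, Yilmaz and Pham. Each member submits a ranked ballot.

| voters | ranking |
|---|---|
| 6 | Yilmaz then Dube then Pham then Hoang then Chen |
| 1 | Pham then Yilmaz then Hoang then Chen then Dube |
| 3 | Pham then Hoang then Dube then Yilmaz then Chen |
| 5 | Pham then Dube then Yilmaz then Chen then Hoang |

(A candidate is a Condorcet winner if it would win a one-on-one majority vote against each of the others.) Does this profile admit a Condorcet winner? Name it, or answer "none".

Head-to-head results (15 voters):
Hoang vs Chen: Hoang, 10–5.
Hoang–Dube: Dube 11–4.
Hoang–Yilmaz: Yilmaz 12–3.
Hoang vs Pham: Pham, 15–0.
Chen vs Dube: Dube wins 14–1.
Chen–Yilmaz: Yilmaz 15–0.
Chen vs Pham: Pham, 15–0.
Dube vs Yilmaz: Dube, 8–7.
Dube vs Pham: Pham wins 9–6.
Yilmaz vs Pham: Pham wins 9–6.
Pham wins every pairwise contest, so Pham is the Condorcet winner.

Pham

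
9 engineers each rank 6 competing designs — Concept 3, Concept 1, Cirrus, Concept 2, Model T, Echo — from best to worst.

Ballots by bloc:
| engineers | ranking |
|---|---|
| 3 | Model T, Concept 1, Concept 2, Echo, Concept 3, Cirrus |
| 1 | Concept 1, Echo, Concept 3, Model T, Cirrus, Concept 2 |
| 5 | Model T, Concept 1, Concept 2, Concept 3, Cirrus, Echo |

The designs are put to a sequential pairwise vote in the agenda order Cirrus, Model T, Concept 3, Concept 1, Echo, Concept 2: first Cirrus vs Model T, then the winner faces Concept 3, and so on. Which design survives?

Round 1: Cirrus vs Model T — 0–9, Model T advances.
Round 2: Model T vs Concept 3 — 8–1, Model T advances.
Round 3: Model T vs Concept 1 — 8–1, Model T advances.
Round 4: Model T vs Echo — 8–1, Model T advances.
Round 5: Model T vs Concept 2 — 9–0, Model T advances.
Model T survives the agenda.

Model T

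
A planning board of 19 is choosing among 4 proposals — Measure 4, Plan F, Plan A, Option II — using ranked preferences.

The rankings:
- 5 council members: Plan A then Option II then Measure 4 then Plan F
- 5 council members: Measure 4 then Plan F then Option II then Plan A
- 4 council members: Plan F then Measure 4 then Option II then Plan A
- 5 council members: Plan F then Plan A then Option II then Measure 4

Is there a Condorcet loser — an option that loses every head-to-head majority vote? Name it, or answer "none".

none

Head-to-head results (19 council members):
Measure 4–Plan F: Measure 4 10–9.
Measure 4 vs Plan A: Measure 4 preferred on 5+4 = 9 ballots; Plan A wins 10–9.
Measure 4 vs Option II: Option II wins 10–9.
Plan F–Plan A: Plan F 14–5.
Plan F vs Option II: Plan F preferred on 5+4+5 = 14 ballots; Plan F wins 14–5.
Plan A vs Option II: Plan A is ranked higher on 5+5 = 10 ballots, Option II on 9. Plan A wins 10–9.
Every option wins at least one matchup (Measure 4 beats Plan F; Plan F beats Plan A; Plan A beats Measure 4; Option II beats Measure 4), so there is no Condorcet loser.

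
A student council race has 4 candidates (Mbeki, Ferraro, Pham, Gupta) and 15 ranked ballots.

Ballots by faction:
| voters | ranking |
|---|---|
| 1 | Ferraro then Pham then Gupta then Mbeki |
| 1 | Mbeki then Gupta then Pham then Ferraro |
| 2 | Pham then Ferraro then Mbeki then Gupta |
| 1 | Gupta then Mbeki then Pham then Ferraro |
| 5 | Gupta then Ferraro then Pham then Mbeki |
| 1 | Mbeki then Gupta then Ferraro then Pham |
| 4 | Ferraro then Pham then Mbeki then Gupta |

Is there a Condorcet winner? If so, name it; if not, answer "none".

none

Check each pair by majority over 15 ballots:
Mbeki vs Ferraro: Ferraro wins 12–3.
Mbeki vs Pham: Pham, 12–3.
Mbeki–Gupta: Mbeki 8–7.
Ferraro vs Pham: Ferraro, 11–4.
Ferraro–Gupta: Gupta 8–7.
Pham vs Gupta: Gupta wins 8–7.
Each candidate drops at least one matchup (Mbeki loses to Ferraro; Ferraro loses to Gupta; Pham loses to Ferraro; Gupta loses to Mbeki); the cycle Mbeki > Gupta > Ferraro > Mbeki rules out a Condorcet winner.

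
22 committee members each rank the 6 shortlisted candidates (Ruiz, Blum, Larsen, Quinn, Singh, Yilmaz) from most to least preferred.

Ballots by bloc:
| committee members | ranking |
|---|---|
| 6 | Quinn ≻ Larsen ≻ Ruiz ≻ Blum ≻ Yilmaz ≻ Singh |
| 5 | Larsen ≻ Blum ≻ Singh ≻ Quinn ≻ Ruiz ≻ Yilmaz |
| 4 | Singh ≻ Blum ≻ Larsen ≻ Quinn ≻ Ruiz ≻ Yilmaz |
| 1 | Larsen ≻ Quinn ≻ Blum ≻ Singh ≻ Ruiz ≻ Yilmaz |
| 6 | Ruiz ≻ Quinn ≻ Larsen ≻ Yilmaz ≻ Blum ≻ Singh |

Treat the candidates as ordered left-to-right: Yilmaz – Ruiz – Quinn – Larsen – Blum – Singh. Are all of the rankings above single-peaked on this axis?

Axis positions: Yilmaz=1, Ruiz=2, Quinn=3, Larsen=4, Blum=5, Singh=6.
Bloc 1 (peak Quinn at position 3): ranking walks positions 3-4-2-5-1-6, expanding outward from the peak — single-peaked.
Bloc 2 (peak Larsen at position 4): ranking walks positions 4-5-6-3-2-1, expanding outward from the peak — single-peaked.
Bloc 3 (peak Singh at position 6): ranking walks positions 6-5-4-3-2-1, expanding outward from the peak — single-peaked.
Bloc 4 (peak Larsen at position 4): ranking walks positions 4-3-5-6-2-1, expanding outward from the peak — single-peaked.
Bloc 5 (peak Ruiz at position 2): ranking walks positions 2-3-4-1-5-6, expanding outward from the peak — single-peaked.
Every ranking is single-peaked on this axis.

yes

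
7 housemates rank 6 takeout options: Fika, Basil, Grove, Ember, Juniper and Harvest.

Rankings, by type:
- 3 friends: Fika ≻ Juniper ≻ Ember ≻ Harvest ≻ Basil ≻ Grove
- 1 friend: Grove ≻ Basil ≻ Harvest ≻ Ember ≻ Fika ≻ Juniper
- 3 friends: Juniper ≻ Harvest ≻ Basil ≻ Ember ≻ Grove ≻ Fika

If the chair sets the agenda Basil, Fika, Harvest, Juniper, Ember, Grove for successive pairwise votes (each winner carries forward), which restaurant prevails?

Juniper

Round 1: Basil vs Fika — 4–3, Basil advances.
Round 2: Basil vs Harvest — 1–6, Harvest advances.
Round 3: Harvest vs Juniper — 1–6, Juniper advances.
Round 4: Juniper vs Ember — 6–1, Juniper advances.
Round 5: Juniper vs Grove — 6–1, Juniper advances.
Juniper survives the agenda.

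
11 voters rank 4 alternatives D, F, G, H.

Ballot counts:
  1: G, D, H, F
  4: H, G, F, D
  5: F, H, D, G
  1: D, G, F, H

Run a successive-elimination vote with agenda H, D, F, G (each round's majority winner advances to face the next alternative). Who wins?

Round 1: H vs D — 9–2, H advances.
Round 2: H vs F — 5–6, F advances.
Round 3: F vs G — 5–6, G advances.
The agenda winner is G.

G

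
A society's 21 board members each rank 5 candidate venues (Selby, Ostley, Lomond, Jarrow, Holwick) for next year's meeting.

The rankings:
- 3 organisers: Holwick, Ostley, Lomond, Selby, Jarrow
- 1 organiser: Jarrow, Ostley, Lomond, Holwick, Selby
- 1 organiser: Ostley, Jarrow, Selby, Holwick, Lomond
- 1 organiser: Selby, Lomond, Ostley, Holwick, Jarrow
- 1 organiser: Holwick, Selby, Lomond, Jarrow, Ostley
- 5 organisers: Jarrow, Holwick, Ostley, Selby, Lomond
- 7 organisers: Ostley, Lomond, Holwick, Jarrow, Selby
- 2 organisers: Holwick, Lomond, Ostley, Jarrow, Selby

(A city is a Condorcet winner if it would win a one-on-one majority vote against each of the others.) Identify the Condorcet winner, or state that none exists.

Check each pair by majority over 21 ballots:
Selby–Ostley: Ostley 19–2.
Selby vs Lomond: Lomond wins 13–8.
Selby–Jarrow: Jarrow 16–5.
Selby vs Holwick: Holwick, 19–2.
Ostley vs Lomond: Ostley wins 17–4.
Ostley vs Jarrow: Ostley, 14–7.
Ostley vs Holwick: Holwick wins 11–10.
Lomond vs Jarrow: Lomond wins 14–7.
Lomond–Holwick: Holwick 12–9.
Jarrow vs Holwick: Holwick, 14–7.
Holwick defeats every rival head-to-head and is the Condorcet winner.

Holwick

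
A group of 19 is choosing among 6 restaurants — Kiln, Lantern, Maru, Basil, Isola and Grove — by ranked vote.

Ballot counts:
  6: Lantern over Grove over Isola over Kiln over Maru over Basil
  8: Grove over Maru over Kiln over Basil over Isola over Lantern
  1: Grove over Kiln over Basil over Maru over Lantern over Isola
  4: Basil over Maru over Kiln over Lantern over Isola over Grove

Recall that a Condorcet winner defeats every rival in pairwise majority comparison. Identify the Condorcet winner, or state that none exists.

Pairwise majorities:
Kiln vs Lantern: 13 to 6, Kiln.
Kiln vs Maru: Maru, 12–7.
Kiln vs Basil: 15 to 4, Kiln.
Kiln vs Isola: 8+1+4 = 13 for Kiln, 6 for Isola — Kiln by 13–6.
Kiln vs Grove: Grove, 15–4.
Lantern vs Maru: Maru wins 13–6.
Lantern vs Basil: 6 for Lantern, 13 for Basil — Basil by 13–6.
Lantern–Isola: Lantern 11–8.
Lantern vs Grove: Lantern is ranked higher on 6+4 = 10 ballots, Grove on 9. Lantern wins 10–9.
Maru vs Basil: Maru is ranked higher on 6+8 = 14 ballots, Basil on 5. Maru wins 14–5.
Maru vs Isola: Maru, 13–6.
Maru vs Grove: Grove, 15–4.
Basil vs Isola: Basil, 13–6.
Basil vs Grove: Basil preferred on 4 ballots; Grove wins 15–4.
Isola vs Grove: Isola is ranked higher on 4 ballots, Grove on 15. Grove wins 15–4.
No restaurant is unbeaten: Kiln loses to Maru; Lantern loses to Kiln; Maru loses to Grove; Basil loses to Kiln; Isola loses to Kiln; Grove loses to Lantern. In particular Kiln beats Lantern beats Grove beats Kiln is a majority cycle — no Condorcet winner exists.

none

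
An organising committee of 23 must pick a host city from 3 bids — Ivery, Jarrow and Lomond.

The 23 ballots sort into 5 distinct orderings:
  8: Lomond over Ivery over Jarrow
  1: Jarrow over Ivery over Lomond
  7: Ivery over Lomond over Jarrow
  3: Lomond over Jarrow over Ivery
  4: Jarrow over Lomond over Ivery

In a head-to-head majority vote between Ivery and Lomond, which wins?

Lomond

Ballots ranking Ivery above Lomond: 1 + 7 = 8.
Ballots ranking Lomond above Ivery: 23 − 8 = 15.
Lomond wins the head-to-head 15–8.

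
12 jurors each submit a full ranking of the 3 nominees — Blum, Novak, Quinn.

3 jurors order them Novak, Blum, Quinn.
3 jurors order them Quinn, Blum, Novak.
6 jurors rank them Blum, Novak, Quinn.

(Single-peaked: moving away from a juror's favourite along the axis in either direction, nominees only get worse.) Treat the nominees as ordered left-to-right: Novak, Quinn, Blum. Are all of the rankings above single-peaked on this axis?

no

Axis positions: Novak=1, Quinn=2, Blum=3.
Cluster 1: ranking walks positions 1-3-2; Blum is ranked above Quinn even though Quinn lies between Blum and the peak Novak on the axis — preferences dip and rise again. Not single-peaked.
Cluster 2 (peak Quinn at position 2): ranking walks positions 2-3-1, expanding outward from the peak — single-peaked.
Cluster 3: ranking walks positions 3-1-2; Novak is ranked above Quinn even though Quinn lies between Novak and the peak Blum on the axis — preferences dip and rise again. Not single-peaked.
Cluster 1 violates single-peakedness, so the profile is not single-peaked on this axis.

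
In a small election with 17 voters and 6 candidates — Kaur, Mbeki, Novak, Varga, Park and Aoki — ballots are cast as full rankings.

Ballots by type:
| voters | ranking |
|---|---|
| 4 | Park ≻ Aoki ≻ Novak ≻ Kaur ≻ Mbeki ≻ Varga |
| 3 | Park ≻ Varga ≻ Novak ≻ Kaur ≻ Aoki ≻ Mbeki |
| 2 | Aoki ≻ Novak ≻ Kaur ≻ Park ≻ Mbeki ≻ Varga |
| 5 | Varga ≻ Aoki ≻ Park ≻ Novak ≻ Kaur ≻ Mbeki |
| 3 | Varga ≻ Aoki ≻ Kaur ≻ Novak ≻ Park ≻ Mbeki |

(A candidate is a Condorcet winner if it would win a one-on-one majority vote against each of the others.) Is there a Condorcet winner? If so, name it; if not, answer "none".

none

Pairwise majorities:
Kaur vs Mbeki: Kaur wins 17–0.
Kaur–Novak: Novak 14–3.
Kaur–Varga: Varga 11–6.
Kaur–Park: Park 12–5.
Kaur vs Aoki: Aoki wins 14–3.
Mbeki vs Novak: Novak, 17–0.
Mbeki vs Varga: Varga wins 11–6.
Mbeki vs Park: Park, 17–0.
Mbeki vs Aoki: Aoki wins 17–0.
Novak–Varga: Varga 11–6.
Novak vs Park: Park wins 12–5.
Novak–Aoki: Aoki 14–3.
Varga vs Park: Park wins 9–8.
Varga vs Aoki: Varga wins 11–6.
Park vs Aoki: Aoki wins 10–7.
Every candidate loses at least once (Kaur loses to Novak; Mbeki loses to Kaur; Novak loses to Varga; Varga loses to Park; Park loses to Aoki; Aoki loses to Varga). The majority relation contains the cycle Varga → Aoki → Park → Varga, so there is no Condorcet winner.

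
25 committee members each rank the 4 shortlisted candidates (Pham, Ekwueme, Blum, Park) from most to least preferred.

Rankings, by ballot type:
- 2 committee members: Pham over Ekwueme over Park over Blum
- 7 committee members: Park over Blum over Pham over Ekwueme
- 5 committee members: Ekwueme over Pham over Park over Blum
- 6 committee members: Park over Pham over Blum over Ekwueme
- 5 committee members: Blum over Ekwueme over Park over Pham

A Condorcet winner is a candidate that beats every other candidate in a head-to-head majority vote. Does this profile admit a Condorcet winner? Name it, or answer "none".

Check each pair by majority over 25 ballots:
Pham vs Ekwueme: Pham is ranked higher on 2+7+6 = 15 ballots, Ekwueme on 10. Pham wins 15–10.
Pham vs Blum: Pham preferred on 2+5+6 = 13 ballots; Pham wins 13–12.
Pham vs Park: Pham is ranked higher on 2+5 = 7 ballots, Park on 18. Park wins 18–7.
Ekwueme vs Blum: Ekwueme preferred on 2+5 = 7 ballots; Blum wins 18–7.
Ekwueme vs Park: Ekwueme preferred on 2+5+5 = 12 ballots; Park wins 13–12.
Blum vs Park: 5 to 20, Park.
Park beats each of Pham, Ekwueme, Blum — Park is the Condorcet winner.

Park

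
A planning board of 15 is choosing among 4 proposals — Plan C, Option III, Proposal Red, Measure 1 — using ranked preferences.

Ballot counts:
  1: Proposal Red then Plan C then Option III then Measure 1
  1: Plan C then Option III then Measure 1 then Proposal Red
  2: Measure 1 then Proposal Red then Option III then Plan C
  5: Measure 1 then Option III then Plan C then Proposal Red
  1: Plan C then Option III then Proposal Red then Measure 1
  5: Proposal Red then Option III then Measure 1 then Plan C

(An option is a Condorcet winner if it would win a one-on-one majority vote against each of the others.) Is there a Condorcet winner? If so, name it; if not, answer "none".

Pairwise majorities:
Plan C–Option III: Option III 12–3.
Plan C vs Proposal Red: 7 to 8, Proposal Red.
Plan C vs Measure 1: Measure 1 wins 12–3.
Option III vs Proposal Red: 1+5+1 = 7 for Option III, 8 for Proposal Red — Proposal Red by 8–7.
Option III–Measure 1: Option III 8–7.
Proposal Red vs Measure 1: Measure 1 wins 8–7.
Each option drops at least one matchup (Plan C loses to Option III; Option III loses to Proposal Red; Proposal Red loses to Measure 1; Measure 1 loses to Option III); the cycle Option III → Measure 1 → Proposal Red → Option III rules out a Condorcet winner.

none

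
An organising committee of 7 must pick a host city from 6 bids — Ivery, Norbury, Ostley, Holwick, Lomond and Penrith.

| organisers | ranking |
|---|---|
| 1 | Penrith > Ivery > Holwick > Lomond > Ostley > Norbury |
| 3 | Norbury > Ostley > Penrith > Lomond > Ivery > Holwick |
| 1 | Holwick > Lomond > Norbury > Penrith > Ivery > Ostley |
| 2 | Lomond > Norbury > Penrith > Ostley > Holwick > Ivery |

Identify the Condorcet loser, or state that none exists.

Pairwise majorities:
Ivery vs Norbury: Norbury, 6–1.
Ivery vs Ostley: 1+1 = 2 for Ivery, 5 for Ostley — Ostley by 5–2.
Ivery vs Holwick: Ivery wins 4–3.
Ivery–Lomond: Lomond 6–1.
Ivery vs Penrith: Penrith wins 7–0.
Norbury vs Ostley: Norbury preferred on 3+1+2 = 6 ballots; Norbury wins 6–1.
Norbury vs Holwick: Norbury preferred on 3+2 = 5 ballots; Norbury wins 5–2.
Norbury vs Lomond: Lomond wins 4–3.
Norbury–Penrith: Norbury 6–1.
Ostley vs Holwick: 5 to 2, Ostley.
Ostley vs Lomond: Ostley preferred on 3 ballots; Lomond wins 4–3.
Ostley–Penrith: Penrith 4–3.
Holwick vs Lomond: Holwick is ranked higher on 1+1 = 2 ballots, Lomond on 5. Lomond wins 5–2.
Holwick vs Penrith: Penrith, 6–1.
Lomond–Penrith: Penrith 4–3.
Only Holwick has no wins; Holwick is the Condorcet loser.

Holwick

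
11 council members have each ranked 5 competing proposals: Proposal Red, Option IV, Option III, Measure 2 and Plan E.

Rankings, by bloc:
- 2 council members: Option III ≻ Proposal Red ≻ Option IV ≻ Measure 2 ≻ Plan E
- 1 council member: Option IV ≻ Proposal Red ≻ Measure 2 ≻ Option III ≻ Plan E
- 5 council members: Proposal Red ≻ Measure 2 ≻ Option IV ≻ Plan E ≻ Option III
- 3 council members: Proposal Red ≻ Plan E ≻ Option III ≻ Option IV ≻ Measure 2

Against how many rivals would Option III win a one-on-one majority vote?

Option III against each rival (11 council members):
Option III vs Proposal Red: Option III preferred on 2 ballots; Proposal Red wins 9–2.
Option III–Option IV: Option IV 6–5.
Option III vs Measure 2: Option III preferred on 2+3 = 5 ballots; Measure 2 wins 6–5.
Option III–Plan E: Plan E 8–3.
Option III beats no one; loses to Proposal Red, Option IV, Measure 2, Plan E — 0 pairwise wins.

0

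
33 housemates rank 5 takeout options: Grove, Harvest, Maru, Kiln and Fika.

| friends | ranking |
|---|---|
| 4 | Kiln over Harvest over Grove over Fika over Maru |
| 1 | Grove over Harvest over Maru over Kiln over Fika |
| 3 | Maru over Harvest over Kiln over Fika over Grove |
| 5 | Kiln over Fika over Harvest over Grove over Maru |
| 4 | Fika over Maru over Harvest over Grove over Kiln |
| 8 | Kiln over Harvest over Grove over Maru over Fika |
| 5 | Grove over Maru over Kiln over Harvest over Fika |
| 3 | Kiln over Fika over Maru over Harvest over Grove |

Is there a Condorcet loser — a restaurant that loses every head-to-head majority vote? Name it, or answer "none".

Fika

Pairwise majorities:
Grove–Harvest: Harvest 27–6.
Grove vs Maru: 4+1+5+8+5 = 23 for Grove, 10 for Maru — Grove by 23–10.
Grove vs Kiln: Kiln, 23–10.
Grove vs Fika: Grove preferred on 4+1+8+5 = 18 ballots; Grove wins 18–15.
Harvest vs Maru: Harvest is ranked higher on 4+1+5+8 = 18 ballots, Maru on 15. Harvest wins 18–15.
Harvest vs Kiln: Kiln, 25–8.
Harvest vs Fika: Harvest, 21–12.
Maru vs Kiln: Kiln, 20–13.
Maru vs Fika: Maru wins 17–16.
Kiln–Fika: Kiln 29–4.
Fika is beaten in every head-to-head and is the Condorcet loser.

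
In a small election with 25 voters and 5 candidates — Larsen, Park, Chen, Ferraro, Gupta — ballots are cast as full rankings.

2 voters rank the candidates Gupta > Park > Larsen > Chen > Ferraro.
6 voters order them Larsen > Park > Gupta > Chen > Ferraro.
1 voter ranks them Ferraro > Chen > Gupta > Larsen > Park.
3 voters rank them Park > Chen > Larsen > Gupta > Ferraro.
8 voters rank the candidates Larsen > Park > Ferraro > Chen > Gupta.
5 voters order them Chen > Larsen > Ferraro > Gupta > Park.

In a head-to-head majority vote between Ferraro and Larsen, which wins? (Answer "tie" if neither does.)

Larsen

Ballots ranking Ferraro above Larsen: 1.
Ballots ranking Larsen above Ferraro: 25 − 1 = 24.
Larsen wins the head-to-head 24–1.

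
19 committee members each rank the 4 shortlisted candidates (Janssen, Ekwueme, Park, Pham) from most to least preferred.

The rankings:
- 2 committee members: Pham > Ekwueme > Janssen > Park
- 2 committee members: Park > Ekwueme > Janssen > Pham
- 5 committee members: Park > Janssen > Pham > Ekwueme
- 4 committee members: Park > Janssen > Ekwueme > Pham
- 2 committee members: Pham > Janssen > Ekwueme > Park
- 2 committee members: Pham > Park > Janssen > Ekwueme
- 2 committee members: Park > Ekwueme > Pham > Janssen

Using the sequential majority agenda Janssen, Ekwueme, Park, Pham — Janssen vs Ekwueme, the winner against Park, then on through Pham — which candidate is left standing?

Round 1: Janssen vs Ekwueme — 13–6, Janssen advances.
Round 2: Janssen vs Park — 4–15, Park advances.
Round 3: Park vs Pham — 13–6, Park advances.
Park survives the agenda.

Park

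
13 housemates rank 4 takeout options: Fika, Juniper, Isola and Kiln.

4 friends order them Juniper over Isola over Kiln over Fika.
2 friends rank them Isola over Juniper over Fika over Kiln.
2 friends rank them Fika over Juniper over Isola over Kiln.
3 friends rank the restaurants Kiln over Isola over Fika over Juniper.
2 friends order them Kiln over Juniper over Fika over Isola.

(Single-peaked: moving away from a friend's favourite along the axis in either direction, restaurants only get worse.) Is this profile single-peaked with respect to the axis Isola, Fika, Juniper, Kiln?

no

Axis positions: Isola=1, Fika=2, Juniper=3, Kiln=4.
Cluster 1: ranking walks positions 3-1-4-2; Isola is ranked above Fika even though Fika lies between Isola and the peak Juniper on the axis — preferences dip and rise again. Not single-peaked.
Cluster 2: ranking walks positions 1-3-2-4; Juniper is ranked above Fika even though Fika lies between Juniper and the peak Isola on the axis — preferences dip and rise again. Not single-peaked.
Cluster 3 (peak Fika at position 2): ranking walks positions 2-3-1-4, expanding outward from the peak — single-peaked.
Cluster 4: ranking walks positions 4-1-2-3; Isola is ranked above Juniper even though Juniper lies between Isola and the peak Kiln on the axis — preferences dip and rise again. Not single-peaked.
Cluster 5 (peak Kiln at position 4): ranking walks positions 4-3-2-1, expanding outward from the peak — single-peaked.
Cluster 1 violates single-peakedness, so the profile is not single-peaked on this axis.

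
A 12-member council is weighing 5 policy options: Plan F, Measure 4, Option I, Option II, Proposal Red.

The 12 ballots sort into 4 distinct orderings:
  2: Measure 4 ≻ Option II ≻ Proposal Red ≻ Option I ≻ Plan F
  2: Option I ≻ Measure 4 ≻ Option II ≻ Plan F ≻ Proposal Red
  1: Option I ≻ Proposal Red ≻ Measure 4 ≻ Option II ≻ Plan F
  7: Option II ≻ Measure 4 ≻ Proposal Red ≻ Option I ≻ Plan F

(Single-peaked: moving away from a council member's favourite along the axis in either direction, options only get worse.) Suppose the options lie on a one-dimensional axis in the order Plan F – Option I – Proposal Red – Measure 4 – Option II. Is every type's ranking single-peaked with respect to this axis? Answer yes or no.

no

Axis positions: Plan F=1, Option I=2, Proposal Red=3, Measure 4=4, Option II=5.
Type 1 (peak Measure 4 at position 4): ranking walks positions 4-5-3-2-1, expanding outward from the peak — single-peaked.
Type 2: ranking walks positions 2-4-5-1-3; Measure 4 is ranked above Proposal Red even though Proposal Red lies between Measure 4 and the peak Option I on the axis — preferences dip and rise again. Not single-peaked.
Type 3 (peak Option I at position 2): ranking walks positions 2-3-4-5-1, expanding outward from the peak — single-peaked.
Type 4 (peak Option II at position 5): ranking walks positions 5-4-3-2-1, expanding outward from the peak — single-peaked.
Type 2 violates single-peakedness, so the profile is not single-peaked on this axis.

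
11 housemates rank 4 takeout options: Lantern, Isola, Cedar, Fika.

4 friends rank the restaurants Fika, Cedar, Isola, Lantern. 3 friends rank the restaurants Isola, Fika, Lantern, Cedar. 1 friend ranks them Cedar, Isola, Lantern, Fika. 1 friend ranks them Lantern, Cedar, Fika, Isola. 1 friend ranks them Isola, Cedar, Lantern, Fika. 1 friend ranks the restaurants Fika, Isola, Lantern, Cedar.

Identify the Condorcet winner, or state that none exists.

Fika

Check each pair by majority over 11 ballots:
Lantern vs Isola: Lantern is ranked higher on 1 ballot, Isola on 10. Isola wins 10–1.
Lantern vs Cedar: Lantern preferred on 3+1+1 = 5 ballots; Cedar wins 6–5.
Lantern vs Fika: Lantern preferred on 1+1+1 = 3 ballots; Fika wins 8–3.
Isola vs Cedar: Isola is ranked higher on 3+1+1 = 5 ballots, Cedar on 6. Cedar wins 6–5.
Isola vs Fika: Isola preferred on 3+1+1 = 5 ballots; Fika wins 6–5.
Cedar vs Fika: Cedar preferred on 1+1+1 = 3 ballots; Fika wins 8–3.
Only Fika has no losses; Fika is the Condorcet winner.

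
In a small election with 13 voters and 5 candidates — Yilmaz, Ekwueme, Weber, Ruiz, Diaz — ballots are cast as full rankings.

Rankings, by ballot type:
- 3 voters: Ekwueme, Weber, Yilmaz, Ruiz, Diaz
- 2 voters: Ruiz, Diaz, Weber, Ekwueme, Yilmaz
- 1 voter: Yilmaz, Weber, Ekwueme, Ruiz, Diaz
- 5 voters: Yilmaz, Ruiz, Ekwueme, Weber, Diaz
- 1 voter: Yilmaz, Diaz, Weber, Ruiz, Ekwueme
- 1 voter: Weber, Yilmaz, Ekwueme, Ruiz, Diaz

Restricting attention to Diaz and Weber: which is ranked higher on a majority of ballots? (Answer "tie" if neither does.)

Ballots ranking Diaz above Weber: 2 + 1 = 3.
Ballots ranking Weber above Diaz: 13 − 3 = 10.
Weber wins the head-to-head 10–3.

Weber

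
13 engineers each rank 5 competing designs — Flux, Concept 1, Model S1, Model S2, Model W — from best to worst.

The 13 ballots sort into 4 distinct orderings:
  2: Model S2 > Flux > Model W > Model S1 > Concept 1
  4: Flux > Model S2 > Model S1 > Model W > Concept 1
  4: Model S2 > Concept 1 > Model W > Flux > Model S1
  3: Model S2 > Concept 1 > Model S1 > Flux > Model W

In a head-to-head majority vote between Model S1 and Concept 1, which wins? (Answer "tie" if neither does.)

Concept 1

Ballots ranking Model S1 above Concept 1: 2 + 4 = 6.
Ballots ranking Concept 1 above Model S1: 13 − 6 = 7.
Concept 1 wins the head-to-head 7–6.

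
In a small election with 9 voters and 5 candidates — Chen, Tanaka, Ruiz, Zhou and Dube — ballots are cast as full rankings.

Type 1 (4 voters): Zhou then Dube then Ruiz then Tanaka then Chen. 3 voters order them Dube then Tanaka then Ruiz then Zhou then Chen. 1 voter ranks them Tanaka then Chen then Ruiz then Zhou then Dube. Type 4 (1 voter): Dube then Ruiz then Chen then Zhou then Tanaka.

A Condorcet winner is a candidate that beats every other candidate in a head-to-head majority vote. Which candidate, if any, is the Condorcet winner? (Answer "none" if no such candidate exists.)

Head-to-head results (9 voters):
Chen vs Tanaka: Chen is ranked higher on 1 ballot, Tanaka on 8. Tanaka wins 8–1.
Chen vs Ruiz: Chen preferred on 1 ballot; Ruiz wins 8–1.
Chen vs Zhou: Chen preferred on 1+1 = 2 ballots; Zhou wins 7–2.
Chen vs Dube: Chen preferred on 1 ballot; Dube wins 8–1.
Tanaka vs Ruiz: 4 to 5, Ruiz.
Tanaka vs Zhou: 4 to 5, Zhou.
Tanaka vs Dube: Tanaka preferred on 1 ballot; Dube wins 8–1.
Ruiz vs Zhou: Ruiz preferred on 3+1+1 = 5 ballots; Ruiz wins 5–4.
Ruiz vs Dube: 1 to 8, Dube.
Zhou vs Dube: 4+1 = 5 for Zhou, 4 for Dube — Zhou by 5–4.
No candidate is unbeaten: Chen loses to Tanaka; Tanaka loses to Ruiz; Ruiz loses to Dube; Zhou loses to Ruiz; Dube loses to Zhou. In particular Ruiz → Zhou → Dube → Ruiz is a majority cycle — no Condorcet winner exists.

none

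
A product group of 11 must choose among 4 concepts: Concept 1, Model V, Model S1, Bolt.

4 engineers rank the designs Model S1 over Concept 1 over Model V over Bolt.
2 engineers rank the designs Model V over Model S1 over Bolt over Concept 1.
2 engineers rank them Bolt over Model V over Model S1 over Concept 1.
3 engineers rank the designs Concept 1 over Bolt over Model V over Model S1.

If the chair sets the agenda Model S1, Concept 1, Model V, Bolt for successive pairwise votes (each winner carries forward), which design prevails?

Round 1: Model S1 vs Concept 1 — 8–3, Model S1 advances.
Round 2: Model S1 vs Model V — 4–7, Model V advances.
Round 3: Model V vs Bolt — 6–5, Model V advances.
Model V survives the agenda.

Model V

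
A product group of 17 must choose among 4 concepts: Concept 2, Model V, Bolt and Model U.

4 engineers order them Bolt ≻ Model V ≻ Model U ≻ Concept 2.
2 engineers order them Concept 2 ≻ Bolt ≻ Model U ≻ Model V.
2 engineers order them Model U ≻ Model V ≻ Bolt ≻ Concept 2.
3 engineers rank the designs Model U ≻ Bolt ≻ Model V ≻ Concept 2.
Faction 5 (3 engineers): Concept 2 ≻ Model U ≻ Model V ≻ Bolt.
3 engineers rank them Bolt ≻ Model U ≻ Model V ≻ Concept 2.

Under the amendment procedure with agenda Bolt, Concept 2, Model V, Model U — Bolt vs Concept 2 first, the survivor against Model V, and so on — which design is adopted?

Round 1: Bolt vs Concept 2 — 12–5, Bolt advances.
Round 2: Bolt vs Model V — 12–5, Bolt advances.
Round 3: Bolt vs Model U — 9–8, Bolt advances.
Bolt survives the agenda.

Bolt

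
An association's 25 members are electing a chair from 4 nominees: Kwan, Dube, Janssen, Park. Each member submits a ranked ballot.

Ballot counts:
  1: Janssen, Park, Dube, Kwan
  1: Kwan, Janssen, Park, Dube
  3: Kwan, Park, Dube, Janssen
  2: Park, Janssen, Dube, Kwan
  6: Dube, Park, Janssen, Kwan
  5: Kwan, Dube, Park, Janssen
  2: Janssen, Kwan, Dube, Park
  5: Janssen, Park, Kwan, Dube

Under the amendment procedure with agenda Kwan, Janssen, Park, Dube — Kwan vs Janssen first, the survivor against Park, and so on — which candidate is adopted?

Dube

Round 1: Kwan vs Janssen — 9–16, Janssen advances.
Round 2: Janssen vs Park — 9–16, Park advances.
Round 3: Park vs Dube — 12–13, Dube advances.
The agenda winner is Dube.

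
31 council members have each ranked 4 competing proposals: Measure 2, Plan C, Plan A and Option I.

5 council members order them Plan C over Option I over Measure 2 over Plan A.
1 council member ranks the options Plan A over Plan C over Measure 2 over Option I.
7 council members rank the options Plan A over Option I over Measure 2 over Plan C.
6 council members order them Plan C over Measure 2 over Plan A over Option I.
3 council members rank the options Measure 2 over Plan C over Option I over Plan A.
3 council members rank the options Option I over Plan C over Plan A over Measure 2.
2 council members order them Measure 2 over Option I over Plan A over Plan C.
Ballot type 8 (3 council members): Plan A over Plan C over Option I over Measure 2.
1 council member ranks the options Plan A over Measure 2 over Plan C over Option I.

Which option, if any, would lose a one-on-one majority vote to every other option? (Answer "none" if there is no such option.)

none

Pairwise majorities:
Measure 2 vs Plan C: Measure 2 preferred on 7+3+2+1 = 13 ballots; Plan C wins 18–13.
Measure 2–Plan A: Measure 2 16–15.
Measure 2 vs Option I: Option I, 18–13.
Plan C vs Plan A: 17 to 14, Plan C.
Plan C vs Option I: Plan C wins 19–12.
Plan A vs Option I: Plan A is ranked higher on 1+7+6+3+1 = 18 ballots, Option I on 13. Plan A wins 18–13.
No option is winless: Measure 2 beats Plan A; Plan C beats Measure 2; Plan A beats Option I; Option I beats Measure 2. There is no Condorcet loser.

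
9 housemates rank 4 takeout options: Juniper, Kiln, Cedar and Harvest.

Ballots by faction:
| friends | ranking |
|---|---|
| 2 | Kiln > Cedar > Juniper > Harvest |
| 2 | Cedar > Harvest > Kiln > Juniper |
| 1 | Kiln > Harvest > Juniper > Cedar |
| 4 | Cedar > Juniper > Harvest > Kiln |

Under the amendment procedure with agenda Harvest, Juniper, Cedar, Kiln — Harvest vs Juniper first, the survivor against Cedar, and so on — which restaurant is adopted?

Round 1: Harvest vs Juniper — 3–6, Juniper advances.
Round 2: Juniper vs Cedar — 1–8, Cedar advances.
Round 3: Cedar vs Kiln — 6–3, Cedar advances.
Cedar survives the agenda.

Cedar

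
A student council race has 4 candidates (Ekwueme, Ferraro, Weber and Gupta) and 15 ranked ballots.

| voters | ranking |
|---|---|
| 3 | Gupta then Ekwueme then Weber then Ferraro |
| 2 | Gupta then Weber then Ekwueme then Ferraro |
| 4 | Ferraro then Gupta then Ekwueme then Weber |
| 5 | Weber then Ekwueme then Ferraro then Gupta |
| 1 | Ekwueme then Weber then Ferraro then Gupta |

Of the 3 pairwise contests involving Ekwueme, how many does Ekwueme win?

2

Ekwueme against each rival (15 voters):
Ekwueme vs Ferraro: Ekwueme preferred on 3+2+5+1 = 11 ballots; Ekwueme wins 11–4.
Ekwueme–Weber: Ekwueme 8–7.
Ekwueme vs Gupta: Gupta wins 9–6.
Ekwueme beats Ferraro, Weber; loses to Gupta — 2 pairwise wins.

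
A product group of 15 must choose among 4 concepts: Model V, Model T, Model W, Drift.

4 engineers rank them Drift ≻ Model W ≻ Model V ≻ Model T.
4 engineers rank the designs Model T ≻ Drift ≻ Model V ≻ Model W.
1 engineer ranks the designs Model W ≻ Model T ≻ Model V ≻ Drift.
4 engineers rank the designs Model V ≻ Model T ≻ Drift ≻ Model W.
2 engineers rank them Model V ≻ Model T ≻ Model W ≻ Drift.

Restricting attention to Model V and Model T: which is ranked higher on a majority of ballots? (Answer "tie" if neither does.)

Ballots ranking Model V above Model T: 4 + 4 + 2 = 10.
Ballots ranking Model T above Model V: 15 − 10 = 5.
Model V wins the head-to-head 10–5.

Model V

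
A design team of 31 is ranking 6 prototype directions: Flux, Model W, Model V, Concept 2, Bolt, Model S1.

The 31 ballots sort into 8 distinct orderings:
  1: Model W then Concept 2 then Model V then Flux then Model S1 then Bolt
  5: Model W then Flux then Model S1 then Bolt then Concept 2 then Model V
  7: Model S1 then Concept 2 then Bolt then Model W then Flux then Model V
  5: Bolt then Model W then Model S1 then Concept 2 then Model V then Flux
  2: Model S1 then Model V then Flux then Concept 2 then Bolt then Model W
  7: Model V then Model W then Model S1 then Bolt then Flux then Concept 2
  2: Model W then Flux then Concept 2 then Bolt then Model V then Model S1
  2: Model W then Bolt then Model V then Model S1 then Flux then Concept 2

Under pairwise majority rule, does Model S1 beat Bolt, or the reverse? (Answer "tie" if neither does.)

Model S1

Ballots ranking Model S1 above Bolt: 1 + 5 + 7 + 2 + 7 = 22.
Ballots ranking Bolt above Model S1: 31 − 22 = 9.
Model S1 wins the head-to-head 22–9.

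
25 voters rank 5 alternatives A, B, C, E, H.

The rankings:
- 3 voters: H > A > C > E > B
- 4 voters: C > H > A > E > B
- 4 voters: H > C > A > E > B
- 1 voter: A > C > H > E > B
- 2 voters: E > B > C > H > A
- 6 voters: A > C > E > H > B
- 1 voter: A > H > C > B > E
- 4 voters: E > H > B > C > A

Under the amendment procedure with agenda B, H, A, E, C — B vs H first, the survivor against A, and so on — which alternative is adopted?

Round 1: B vs H — 2–23, H advances.
Round 2: H vs A — 17–8, H advances.
Round 3: H vs E — 13–12, H advances.
Round 4: H vs C — 12–13, C advances.
The agenda winner is C.

C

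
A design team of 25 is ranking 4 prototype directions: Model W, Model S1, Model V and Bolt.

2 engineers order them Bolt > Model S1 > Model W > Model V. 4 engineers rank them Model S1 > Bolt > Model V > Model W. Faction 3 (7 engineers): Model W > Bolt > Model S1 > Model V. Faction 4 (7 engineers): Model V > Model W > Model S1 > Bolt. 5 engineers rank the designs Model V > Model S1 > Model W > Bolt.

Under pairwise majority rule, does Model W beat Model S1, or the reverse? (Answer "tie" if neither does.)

Model W

Ballots ranking Model W above Model S1: 7 + 7 = 14.
Ballots ranking Model S1 above Model W: 25 − 14 = 11.
Model W wins the head-to-head 14–11.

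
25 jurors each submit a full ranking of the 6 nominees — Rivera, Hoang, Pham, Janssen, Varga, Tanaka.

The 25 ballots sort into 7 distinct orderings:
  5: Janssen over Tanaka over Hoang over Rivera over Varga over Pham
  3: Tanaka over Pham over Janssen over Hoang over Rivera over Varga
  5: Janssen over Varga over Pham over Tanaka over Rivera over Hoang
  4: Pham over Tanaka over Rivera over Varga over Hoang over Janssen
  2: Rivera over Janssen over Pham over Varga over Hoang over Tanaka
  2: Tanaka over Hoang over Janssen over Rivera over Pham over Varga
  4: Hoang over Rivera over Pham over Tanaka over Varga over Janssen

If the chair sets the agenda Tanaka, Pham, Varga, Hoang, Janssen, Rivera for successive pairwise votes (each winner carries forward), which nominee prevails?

Round 1: Tanaka vs Pham — 10–15, Pham advances.
Round 2: Pham vs Varga — 15–10, Pham advances.
Round 3: Pham vs Hoang — 14–11, Pham advances.
Round 4: Pham vs Janssen — 11–14, Janssen advances.
Round 5: Janssen vs Rivera — 15–10, Janssen advances.
Janssen survives the agenda.

Janssen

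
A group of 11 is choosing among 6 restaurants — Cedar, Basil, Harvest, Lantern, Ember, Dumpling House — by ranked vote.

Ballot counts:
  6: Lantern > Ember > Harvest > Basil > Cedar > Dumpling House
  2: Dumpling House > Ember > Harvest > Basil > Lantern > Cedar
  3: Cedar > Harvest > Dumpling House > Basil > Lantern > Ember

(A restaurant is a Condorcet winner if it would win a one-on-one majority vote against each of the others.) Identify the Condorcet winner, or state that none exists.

Lantern

Check each pair by majority over 11 ballots:
Cedar vs Basil: Cedar preferred on 3 ballots; Basil wins 8–3.
Cedar vs Harvest: 3 to 8, Harvest.
Cedar vs Lantern: Lantern wins 8–3.
Cedar vs Ember: Ember wins 8–3.
Cedar vs Dumpling House: Cedar is ranked higher on 6+3 = 9 ballots, Dumpling House on 2. Cedar wins 9–2.
Basil–Harvest: Harvest 11–0.
Basil vs Lantern: 5 to 6, Lantern.
Basil vs Ember: Basil is ranked higher on 3 ballots, Ember on 8. Ember wins 8–3.
Basil vs Dumpling House: Basil is ranked higher on 6 ballots, Dumpling House on 5. Basil wins 6–5.
Harvest vs Lantern: Harvest is ranked higher on 2+3 = 5 ballots, Lantern on 6. Lantern wins 6–5.
Harvest vs Ember: Ember wins 8–3.
Harvest vs Dumpling House: Harvest wins 9–2.
Lantern vs Ember: Lantern, 9–2.
Lantern vs Dumpling House: Lantern, 6–5.
Ember vs Dumpling House: Ember, 6–5.
Lantern beats each of Cedar, Basil, Harvest, Ember, Dumpling House — Lantern is the Condorcet winner.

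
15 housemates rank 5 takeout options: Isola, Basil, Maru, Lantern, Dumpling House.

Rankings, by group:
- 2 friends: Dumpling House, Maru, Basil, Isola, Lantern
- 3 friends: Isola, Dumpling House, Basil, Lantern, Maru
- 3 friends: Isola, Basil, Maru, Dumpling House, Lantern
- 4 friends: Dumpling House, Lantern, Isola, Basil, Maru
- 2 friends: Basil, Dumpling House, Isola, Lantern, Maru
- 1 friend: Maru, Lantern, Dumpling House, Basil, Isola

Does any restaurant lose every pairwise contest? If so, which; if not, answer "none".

Maru

Head-to-head results (15 friends):
Isola vs Basil: 10 to 5, Isola.
Isola vs Maru: 3+3+4+2 = 12 for Isola, 3 for Maru — Isola by 12–3.
Isola vs Lantern: Isola preferred on 2+3+3+2 = 10 ballots; Isola wins 10–5.
Isola vs Dumpling House: Dumpling House, 9–6.
Basil vs Maru: Basil, 12–3.
Basil vs Lantern: Basil wins 10–5.
Basil vs Dumpling House: Dumpling House, 10–5.
Maru vs Lantern: Lantern, 9–6.
Maru vs Dumpling House: Maru preferred on 3+1 = 4 ballots; Dumpling House wins 11–4.
Lantern vs Dumpling House: 1 to 14, Dumpling House.
Maru loses to every other restaurant — it is the Condorcet loser.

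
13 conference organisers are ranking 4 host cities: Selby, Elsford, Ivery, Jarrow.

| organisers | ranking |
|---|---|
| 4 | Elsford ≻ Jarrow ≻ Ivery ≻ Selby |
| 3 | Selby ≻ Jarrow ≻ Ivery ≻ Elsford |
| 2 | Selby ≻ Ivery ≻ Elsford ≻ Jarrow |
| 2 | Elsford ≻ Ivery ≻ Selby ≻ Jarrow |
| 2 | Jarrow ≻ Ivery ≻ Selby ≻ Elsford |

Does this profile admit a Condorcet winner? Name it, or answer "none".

Head-to-head results (13 organisers):
Selby vs Elsford: Selby is ranked higher on 3+2+2 = 7 ballots, Elsford on 6. Selby wins 7–6.
Selby vs Ivery: 5 to 8, Ivery.
Selby vs Jarrow: 3+2+2 = 7 for Selby, 6 for Jarrow — Selby by 7–6.
Elsford vs Ivery: Elsford is ranked higher on 4+2 = 6 ballots, Ivery on 7. Ivery wins 7–6.
Elsford vs Jarrow: 4+2+2 = 8 for Elsford, 5 for Jarrow — Elsford by 8–5.
Ivery vs Jarrow: Ivery is ranked higher on 2+2 = 4 ballots, Jarrow on 9. Jarrow wins 9–4.
No city is unbeaten: Selby loses to Ivery; Elsford loses to Selby; Ivery loses to Jarrow; Jarrow loses to Selby. In particular Selby > Jarrow > Ivery > Selby is a majority cycle — no Condorcet winner exists.

none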